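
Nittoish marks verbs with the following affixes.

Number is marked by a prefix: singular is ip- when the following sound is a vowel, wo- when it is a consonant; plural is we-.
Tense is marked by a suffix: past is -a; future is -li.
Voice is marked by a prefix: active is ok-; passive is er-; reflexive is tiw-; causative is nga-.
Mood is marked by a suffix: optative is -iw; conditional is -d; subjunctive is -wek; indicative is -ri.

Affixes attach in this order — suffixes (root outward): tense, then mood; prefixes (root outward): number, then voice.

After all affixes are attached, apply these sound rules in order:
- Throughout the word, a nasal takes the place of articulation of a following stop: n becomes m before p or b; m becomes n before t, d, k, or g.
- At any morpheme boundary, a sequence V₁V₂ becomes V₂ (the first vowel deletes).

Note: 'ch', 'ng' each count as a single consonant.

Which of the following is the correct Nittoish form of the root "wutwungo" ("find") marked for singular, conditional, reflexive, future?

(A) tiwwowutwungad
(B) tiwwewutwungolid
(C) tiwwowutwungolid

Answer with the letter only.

C

Attach tense future -li → wutwungoli.
Attach number singular wo- (before consonant 'w') → wowutwungoli.
Attach mood conditional -d → wowutwungolid.
Attach voice reflexive tiw- → tiwwowutwungolid.
Nasal assimilation: no change.
Vowel deletion: no change.
So the correct form is tiwwowutwungolid, option (C).
(B) tiwwewutwungolid is wrong: it uses plural instead of singular for number.
(A) tiwwowutwungad is wrong: it uses past instead of future for tense.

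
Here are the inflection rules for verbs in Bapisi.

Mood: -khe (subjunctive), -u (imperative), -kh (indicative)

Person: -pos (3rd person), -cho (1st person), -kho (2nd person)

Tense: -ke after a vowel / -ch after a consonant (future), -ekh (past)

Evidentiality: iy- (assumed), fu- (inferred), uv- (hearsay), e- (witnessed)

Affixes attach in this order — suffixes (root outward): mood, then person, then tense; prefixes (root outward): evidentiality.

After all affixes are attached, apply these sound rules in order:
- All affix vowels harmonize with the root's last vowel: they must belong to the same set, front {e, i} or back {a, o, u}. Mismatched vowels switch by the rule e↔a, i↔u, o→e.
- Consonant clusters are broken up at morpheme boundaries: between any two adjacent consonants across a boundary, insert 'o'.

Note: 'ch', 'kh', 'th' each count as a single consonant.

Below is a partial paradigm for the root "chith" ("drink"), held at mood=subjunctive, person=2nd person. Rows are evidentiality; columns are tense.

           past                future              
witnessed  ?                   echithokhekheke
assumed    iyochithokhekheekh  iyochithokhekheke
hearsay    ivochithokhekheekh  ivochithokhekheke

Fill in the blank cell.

echithokhekheekh

Attach mood subjunctive -khe → chithkhe.
Attach evidentiality witnessed e- → echithkhe.
Attach person 2nd person -kho → echithkhekho.
Attach tense past -ekh → echithkhekhoekh.
Apply vowel harmony: echithkhekhoekh → echithkhekheekh.
Apply epenthesis: echithkhekheekh → echithokhekheekh.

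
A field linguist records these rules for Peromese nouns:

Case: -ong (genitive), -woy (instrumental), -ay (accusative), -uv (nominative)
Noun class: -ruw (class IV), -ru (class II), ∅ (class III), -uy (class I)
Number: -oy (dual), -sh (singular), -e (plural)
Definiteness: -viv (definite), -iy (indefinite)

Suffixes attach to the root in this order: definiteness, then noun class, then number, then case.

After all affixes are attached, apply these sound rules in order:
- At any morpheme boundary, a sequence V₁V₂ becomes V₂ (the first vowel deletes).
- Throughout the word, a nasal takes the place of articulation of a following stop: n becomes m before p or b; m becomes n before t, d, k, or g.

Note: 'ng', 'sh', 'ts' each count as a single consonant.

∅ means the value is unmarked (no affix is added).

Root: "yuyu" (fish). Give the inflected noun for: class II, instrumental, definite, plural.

Attach definiteness definite -viv → yuyuviv.
Attach noun class class II -ru → yuyuvivru.
Attach number plural -e → yuyuvivrue.
Attach case instrumental -woy → yuyuvivruewoy.
Apply vowel deletion: yuyuvivruewoy → yuyuvivrewoy.
Nasal assimilation: no change.

yuyuvivrewoy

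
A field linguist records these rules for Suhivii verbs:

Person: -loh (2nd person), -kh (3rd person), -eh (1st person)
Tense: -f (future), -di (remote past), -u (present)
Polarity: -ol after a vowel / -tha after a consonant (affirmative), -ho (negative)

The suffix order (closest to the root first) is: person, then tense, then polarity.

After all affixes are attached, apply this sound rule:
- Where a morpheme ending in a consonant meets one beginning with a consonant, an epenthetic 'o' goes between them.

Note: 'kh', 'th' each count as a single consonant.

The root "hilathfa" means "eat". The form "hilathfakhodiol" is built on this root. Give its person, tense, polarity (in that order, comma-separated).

3rd person, remote past, affirmative

Segment: hilathfa-kh-di-ol.
person: -kh → 3rd person.
tense: -di → remote past.
polarity: -ol/tha → affirmative.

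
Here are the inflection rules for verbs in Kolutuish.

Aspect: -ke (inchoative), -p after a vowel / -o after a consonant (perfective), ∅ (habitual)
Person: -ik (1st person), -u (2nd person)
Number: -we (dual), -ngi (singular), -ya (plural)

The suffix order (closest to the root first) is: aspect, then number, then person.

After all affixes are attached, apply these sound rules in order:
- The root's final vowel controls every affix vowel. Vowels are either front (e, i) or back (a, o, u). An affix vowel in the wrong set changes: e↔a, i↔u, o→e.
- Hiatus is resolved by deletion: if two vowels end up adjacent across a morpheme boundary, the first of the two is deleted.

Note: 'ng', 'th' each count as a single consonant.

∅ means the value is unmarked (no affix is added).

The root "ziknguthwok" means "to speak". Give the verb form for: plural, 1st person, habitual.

aspect = habitual: zero marking, form stays ziknguthwok.
Attach number plural -ya → ziknguthwokya.
Attach person 1st person -ik → ziknguthwokyaik.
Apply vowel harmony: ziknguthwokyaik → ziknguthwokyauk.
Apply vowel deletion: ziknguthwokyauk → ziknguthwokyuk.

ziknguthwokyuk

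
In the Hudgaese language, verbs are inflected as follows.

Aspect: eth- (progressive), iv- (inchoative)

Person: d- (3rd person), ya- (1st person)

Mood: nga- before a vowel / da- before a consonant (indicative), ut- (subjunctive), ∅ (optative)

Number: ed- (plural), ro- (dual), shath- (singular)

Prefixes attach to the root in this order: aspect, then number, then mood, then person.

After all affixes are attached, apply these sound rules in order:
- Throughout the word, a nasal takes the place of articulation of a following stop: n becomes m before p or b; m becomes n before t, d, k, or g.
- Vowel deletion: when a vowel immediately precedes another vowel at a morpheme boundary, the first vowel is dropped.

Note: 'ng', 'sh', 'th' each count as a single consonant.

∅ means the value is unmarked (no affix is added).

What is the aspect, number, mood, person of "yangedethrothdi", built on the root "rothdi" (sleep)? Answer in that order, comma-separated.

Segment: ya-nga-ed-eth-rothdi.
aspect: eth- → progressive.
number: ed- → plural.
mood: nga/da- → indicative.
person: ya- → 1st person.

progressive, plural, indicative, 1st person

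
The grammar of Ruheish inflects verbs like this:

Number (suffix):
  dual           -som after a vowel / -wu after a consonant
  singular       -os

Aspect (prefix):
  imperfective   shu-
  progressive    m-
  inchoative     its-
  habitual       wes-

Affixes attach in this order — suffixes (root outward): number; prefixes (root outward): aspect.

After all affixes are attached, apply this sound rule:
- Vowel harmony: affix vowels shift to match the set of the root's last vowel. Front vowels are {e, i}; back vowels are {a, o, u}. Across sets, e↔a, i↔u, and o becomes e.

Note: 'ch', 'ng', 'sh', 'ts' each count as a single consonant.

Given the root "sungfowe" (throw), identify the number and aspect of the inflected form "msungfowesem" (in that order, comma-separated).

dual, progressive

Segment: m-sungfowe-som.
number: -som/wu → dual.
aspect: m- → progressive.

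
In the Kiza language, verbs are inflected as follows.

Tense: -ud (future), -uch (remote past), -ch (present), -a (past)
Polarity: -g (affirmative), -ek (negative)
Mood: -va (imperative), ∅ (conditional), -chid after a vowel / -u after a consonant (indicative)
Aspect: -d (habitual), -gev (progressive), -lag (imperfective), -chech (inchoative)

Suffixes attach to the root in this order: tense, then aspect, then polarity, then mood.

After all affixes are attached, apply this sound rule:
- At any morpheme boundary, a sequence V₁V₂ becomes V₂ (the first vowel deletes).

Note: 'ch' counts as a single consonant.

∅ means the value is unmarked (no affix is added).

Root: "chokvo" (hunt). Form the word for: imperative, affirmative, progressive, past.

chokvagevgva

Attach tense past -a → chokvoa.
Attach aspect progressive -gev → chokvoagev.
Attach polarity affirmative -g → chokvoagevg.
Attach mood imperative -va → chokvoagevgva.
Apply vowel deletion: chokvoagevgva → chokvagevgva.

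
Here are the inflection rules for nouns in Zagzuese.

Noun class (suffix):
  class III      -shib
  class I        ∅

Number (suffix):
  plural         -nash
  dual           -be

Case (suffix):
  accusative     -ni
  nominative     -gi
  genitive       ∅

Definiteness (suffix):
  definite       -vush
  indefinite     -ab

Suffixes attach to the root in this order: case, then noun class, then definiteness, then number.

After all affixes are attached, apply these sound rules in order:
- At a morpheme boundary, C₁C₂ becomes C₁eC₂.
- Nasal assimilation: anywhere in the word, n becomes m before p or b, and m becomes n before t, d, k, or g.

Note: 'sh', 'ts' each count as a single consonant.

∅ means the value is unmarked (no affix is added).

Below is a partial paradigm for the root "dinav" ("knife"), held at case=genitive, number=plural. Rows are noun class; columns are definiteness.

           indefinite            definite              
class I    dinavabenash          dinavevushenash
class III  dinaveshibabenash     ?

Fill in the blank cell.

case = genitive: zero marking, form stays dinav.
Attach noun class class III -shib → dinavshib.
Attach definiteness definite -vush → dinavshibvush.
Attach number plural -nash → dinavshibvushnash.
Apply epenthesis: dinavshibvushnash → dinaveshibevushenash.
Nasal assimilation: no change.

dinaveshibevushenash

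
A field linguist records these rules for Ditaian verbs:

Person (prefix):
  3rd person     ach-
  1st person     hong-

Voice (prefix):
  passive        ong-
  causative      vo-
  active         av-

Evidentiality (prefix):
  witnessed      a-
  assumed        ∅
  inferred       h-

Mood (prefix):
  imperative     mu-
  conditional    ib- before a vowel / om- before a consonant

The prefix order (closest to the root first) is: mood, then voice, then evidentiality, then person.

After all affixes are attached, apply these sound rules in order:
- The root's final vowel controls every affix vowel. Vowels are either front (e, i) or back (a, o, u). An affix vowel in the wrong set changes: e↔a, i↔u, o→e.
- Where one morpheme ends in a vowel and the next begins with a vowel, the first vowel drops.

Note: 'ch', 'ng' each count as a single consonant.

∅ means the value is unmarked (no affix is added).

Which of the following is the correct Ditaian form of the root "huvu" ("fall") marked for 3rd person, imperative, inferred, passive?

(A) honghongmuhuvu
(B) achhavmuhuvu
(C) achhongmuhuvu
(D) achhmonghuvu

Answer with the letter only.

C

Attach mood imperative mu- → muhuvu.
Attach voice passive ong- → ongmuhuvu.
Attach evidentiality inferred h- → hongmuhuvu.
Attach person 3rd person ach- → achhongmuhuvu.
Vowel harmony: no change.
Vowel deletion: no change.
So the correct form is achhongmuhuvu, option (C).
(B) achhavmuhuvu is wrong: it uses active instead of passive for voice.
(A) honghongmuhuvu is wrong: it uses 1st person instead of 3rd person for person.
(D) achhmonghuvu is wrong: it has the affixes in the wrong order.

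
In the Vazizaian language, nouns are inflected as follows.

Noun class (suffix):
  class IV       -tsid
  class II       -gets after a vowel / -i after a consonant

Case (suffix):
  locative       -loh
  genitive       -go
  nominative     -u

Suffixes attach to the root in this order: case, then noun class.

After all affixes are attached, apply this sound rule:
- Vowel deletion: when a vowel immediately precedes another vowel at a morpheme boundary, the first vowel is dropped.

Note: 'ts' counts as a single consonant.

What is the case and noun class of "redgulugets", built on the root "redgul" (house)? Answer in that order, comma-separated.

Segment: redgul-u-gets.
case: -u → nominative.
noun class: -gets/i → class II.

nominative, class II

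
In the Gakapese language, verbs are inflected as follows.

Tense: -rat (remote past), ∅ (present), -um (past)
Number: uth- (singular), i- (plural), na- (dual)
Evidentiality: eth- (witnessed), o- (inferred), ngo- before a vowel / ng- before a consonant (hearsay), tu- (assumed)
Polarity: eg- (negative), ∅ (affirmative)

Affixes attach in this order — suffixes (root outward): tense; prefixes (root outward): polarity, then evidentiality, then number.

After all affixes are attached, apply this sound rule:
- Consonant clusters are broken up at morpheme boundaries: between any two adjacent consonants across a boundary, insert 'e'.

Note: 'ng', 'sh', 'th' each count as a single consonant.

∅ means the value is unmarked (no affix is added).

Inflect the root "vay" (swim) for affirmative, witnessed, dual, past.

polarity = affirmative: zero marking, form stays vay.
Attach evidentiality witnessed eth- → ethvay.
Attach tense past -um → ethvayum.
Attach number dual na- → naethvayum.
Apply epenthesis: naethvayum → naethevayum.

naethevayum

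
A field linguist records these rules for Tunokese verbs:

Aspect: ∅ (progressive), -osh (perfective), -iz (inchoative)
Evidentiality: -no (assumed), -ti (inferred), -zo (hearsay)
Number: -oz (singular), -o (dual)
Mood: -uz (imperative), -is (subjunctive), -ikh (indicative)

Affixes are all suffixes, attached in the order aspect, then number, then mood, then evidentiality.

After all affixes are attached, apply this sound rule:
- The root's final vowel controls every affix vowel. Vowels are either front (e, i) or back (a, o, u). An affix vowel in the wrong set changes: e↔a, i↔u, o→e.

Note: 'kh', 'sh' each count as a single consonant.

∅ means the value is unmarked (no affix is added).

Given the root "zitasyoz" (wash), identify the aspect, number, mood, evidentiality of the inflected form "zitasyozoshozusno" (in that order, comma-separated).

perfective, singular, subjunctive, assumed

Segment: zitasyoz-osh-oz-is-no.
aspect: -osh → perfective.
number: -oz → singular.
mood: -is → subjunctive.
evidentiality: -no → assumed.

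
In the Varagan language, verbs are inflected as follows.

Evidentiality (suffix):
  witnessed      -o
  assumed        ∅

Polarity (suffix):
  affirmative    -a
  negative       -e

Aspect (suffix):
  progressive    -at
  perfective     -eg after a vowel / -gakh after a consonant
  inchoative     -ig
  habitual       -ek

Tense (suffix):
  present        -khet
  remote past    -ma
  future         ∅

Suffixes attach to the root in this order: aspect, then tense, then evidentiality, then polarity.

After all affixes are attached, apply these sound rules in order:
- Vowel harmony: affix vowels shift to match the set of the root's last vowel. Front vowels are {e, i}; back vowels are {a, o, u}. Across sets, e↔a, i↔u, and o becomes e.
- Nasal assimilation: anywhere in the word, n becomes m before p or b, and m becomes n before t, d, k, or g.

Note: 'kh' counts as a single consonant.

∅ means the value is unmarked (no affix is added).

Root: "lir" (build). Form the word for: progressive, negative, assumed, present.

Attach aspect progressive -at → lirat.
Attach tense present -khet → liratkhet.
evidentiality = assumed: zero marking, form stays liratkhet.
Attach polarity negative -e → liratkhete.
Apply vowel harmony: liratkhete → liretkhete.
Nasal assimilation: no change.

liretkhete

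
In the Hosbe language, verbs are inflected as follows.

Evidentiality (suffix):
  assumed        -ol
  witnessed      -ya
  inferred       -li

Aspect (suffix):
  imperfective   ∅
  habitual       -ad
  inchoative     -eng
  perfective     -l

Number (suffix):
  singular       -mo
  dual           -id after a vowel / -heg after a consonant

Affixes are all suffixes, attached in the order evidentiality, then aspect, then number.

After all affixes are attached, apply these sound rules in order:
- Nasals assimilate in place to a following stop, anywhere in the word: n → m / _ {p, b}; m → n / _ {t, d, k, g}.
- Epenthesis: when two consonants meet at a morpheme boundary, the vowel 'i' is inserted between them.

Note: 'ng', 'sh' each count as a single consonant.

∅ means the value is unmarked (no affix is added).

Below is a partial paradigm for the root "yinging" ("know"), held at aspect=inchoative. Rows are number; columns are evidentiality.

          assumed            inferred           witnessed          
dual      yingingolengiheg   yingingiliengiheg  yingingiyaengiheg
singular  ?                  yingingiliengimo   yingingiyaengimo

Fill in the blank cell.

yingingolengimo

Attach evidentiality assumed -ol → yingingol.
Attach aspect inchoative -eng → yingingoleng.
Attach number singular -mo → yingingolengmo.
Nasal assimilation: no change.
Apply epenthesis: yingingolengmo → yingingolengimo.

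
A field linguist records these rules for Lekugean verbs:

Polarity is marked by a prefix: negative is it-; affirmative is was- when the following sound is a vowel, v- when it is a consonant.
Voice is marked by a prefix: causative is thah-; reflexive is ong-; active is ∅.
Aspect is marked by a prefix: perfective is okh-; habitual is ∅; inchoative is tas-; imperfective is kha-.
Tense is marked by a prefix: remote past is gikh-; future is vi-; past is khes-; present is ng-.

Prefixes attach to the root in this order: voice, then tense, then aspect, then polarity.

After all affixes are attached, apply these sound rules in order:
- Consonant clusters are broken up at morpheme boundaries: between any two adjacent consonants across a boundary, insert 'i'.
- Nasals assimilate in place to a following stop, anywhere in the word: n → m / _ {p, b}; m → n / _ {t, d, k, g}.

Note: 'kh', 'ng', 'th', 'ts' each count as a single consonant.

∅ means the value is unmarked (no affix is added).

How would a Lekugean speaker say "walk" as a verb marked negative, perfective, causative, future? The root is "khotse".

itokhivithahikhotse

Attach voice causative thah- → thahkhotse.
Attach tense future vi- → vithahkhotse.
Attach aspect perfective okh- → okhvithahkhotse.
Attach polarity negative it- → itokhvithahkhotse.
Apply epenthesis: itokhvithahkhotse → itokhivithahikhotse.
Nasal assimilation: no change.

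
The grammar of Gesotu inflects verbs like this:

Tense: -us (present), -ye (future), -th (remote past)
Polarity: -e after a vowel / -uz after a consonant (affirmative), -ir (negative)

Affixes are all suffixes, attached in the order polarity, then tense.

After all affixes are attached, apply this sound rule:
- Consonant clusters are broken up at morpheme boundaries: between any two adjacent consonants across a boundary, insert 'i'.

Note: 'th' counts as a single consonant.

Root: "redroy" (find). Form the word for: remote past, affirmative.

Attach polarity affirmative -uz (after consonant 'y') → redroyuz.
Attach tense remote past -th → redroyuzth.
Apply epenthesis: redroyuzth → redroyuzith.

redroyuzith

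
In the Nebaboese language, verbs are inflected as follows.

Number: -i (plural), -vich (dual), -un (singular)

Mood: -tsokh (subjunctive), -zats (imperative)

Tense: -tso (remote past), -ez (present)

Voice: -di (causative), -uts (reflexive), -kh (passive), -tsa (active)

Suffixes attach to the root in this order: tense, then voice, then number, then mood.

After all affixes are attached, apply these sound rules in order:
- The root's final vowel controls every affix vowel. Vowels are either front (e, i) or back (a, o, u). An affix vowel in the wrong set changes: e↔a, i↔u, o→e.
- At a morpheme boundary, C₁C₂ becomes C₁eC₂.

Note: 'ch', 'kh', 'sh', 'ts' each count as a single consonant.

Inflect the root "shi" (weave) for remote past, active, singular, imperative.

shitsetseinezets

Attach tense remote past -tso → shitso.
Attach voice active -tsa → shitsotsa.
Attach number singular -un → shitsotsaun.
Attach mood imperative -zats → shitsotsaunzats.
Apply vowel harmony: shitsotsaunzats → shitsetseinzets.
Apply epenthesis: shitsetseinzets → shitsetseinezets.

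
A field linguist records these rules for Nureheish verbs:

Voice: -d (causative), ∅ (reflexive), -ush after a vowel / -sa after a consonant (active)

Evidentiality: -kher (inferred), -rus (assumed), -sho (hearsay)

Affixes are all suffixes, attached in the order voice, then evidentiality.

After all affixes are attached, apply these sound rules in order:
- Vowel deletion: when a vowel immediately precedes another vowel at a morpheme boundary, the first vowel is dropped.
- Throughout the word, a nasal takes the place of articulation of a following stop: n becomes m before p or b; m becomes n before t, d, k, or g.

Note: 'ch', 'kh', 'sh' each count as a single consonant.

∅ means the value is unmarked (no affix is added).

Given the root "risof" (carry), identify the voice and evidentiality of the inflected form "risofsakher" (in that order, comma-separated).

active, inferred

Segment: risof-sa-kher.
voice: -ush/sa → active.
evidentiality: -kher → inferred.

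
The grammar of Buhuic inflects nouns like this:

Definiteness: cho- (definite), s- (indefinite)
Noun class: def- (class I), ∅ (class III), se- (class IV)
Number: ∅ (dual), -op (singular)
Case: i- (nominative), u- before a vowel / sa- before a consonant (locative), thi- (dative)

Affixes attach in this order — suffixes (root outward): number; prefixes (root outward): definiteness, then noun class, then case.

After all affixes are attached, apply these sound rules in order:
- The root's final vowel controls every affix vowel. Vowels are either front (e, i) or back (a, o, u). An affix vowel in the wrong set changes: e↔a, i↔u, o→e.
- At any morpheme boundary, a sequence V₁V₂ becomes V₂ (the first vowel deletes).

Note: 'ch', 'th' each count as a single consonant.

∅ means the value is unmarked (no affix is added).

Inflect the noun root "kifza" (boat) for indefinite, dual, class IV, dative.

thusaskifza

Attach definiteness indefinite s- → skifza.
Attach noun class class IV se- → seskifza.
number = dual: zero marking, form stays seskifza.
Attach case dative thi- → thiseskifza.
Apply vowel harmony: thiseskifza → thusaskifza.
Vowel deletion: no change.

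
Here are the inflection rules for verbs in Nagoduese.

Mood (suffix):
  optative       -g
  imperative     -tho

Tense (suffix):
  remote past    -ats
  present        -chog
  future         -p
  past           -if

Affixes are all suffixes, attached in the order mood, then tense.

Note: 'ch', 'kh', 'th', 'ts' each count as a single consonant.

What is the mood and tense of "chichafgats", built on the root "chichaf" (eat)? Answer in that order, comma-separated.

optative, remote past

Segment: chichaf-g-ats.
mood: -g → optative.
tense: -ats → remote past.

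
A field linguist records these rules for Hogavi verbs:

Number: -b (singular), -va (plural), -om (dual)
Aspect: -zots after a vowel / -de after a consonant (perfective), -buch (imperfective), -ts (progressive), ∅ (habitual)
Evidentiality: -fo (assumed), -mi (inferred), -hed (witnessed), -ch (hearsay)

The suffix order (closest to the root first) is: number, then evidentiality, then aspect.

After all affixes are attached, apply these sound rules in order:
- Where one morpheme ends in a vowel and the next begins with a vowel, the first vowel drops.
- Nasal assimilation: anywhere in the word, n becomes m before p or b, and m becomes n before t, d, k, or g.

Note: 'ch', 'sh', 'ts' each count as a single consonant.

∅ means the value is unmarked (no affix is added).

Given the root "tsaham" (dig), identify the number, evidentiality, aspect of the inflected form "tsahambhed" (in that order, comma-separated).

singular, witnessed, habitual

Segment: tsaham-b-hed.
number: -b → singular.
evidentiality: -hed → witnessed.
aspect: ∅ → habitual.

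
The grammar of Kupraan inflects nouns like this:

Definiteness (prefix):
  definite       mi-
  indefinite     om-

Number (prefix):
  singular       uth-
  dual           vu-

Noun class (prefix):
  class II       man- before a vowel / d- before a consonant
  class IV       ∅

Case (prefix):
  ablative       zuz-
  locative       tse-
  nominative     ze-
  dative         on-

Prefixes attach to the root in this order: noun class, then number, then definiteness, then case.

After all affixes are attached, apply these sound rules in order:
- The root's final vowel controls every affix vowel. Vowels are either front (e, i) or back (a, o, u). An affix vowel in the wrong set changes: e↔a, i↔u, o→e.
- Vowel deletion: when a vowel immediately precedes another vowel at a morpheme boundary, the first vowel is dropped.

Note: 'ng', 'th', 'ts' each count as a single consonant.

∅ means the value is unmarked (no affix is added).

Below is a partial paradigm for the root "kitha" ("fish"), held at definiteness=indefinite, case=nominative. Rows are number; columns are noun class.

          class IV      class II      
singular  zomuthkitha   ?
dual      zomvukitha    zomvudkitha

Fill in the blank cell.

Attach noun class class II d- (before consonant 'k') → dkitha.
Attach number singular uth- → uthdkitha.
Attach definiteness indefinite om- → omuthdkitha.
Attach case nominative ze- → zeomuthdkitha.
Apply vowel harmony: zeomuthdkitha → zaomuthdkitha.
Apply vowel deletion: zaomuthdkitha → zomuthdkitha.

zomuthdkitha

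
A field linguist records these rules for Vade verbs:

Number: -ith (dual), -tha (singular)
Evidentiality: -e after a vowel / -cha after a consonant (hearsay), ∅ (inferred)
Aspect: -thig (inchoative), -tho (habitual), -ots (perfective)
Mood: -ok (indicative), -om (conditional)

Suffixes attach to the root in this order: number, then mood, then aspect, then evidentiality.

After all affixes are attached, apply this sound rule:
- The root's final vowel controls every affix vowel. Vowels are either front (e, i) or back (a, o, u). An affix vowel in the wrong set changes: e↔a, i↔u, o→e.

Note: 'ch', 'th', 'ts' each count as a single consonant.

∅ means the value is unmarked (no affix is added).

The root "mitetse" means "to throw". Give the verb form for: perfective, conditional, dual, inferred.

Attach number dual -ith → mitetseith.
Attach mood conditional -om → mitetseithom.
Attach aspect perfective -ots → mitetseithomots.
evidentiality = inferred: zero marking, form stays mitetseithomots.
Apply vowel harmony: mitetseithomots → mitetseithemets.

mitetseithemets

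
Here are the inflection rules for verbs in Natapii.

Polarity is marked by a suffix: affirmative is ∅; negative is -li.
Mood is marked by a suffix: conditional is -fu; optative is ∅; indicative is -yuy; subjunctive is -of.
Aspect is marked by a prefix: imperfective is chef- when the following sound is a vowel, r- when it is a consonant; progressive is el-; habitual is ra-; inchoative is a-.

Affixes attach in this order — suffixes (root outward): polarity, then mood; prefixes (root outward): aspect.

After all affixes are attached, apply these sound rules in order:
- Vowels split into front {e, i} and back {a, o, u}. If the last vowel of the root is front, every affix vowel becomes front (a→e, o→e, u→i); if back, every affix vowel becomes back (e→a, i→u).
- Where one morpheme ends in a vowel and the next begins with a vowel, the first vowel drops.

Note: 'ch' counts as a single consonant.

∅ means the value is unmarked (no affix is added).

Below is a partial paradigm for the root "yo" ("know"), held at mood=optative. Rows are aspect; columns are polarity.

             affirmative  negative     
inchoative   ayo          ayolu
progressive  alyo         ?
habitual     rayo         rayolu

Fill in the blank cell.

alyolu

Attach polarity negative -li → yoli.
mood = optative: zero marking, form stays yoli.
Attach aspect progressive el- → elyoli.
Apply vowel harmony: elyoli → alyolu.
Vowel deletion: no change.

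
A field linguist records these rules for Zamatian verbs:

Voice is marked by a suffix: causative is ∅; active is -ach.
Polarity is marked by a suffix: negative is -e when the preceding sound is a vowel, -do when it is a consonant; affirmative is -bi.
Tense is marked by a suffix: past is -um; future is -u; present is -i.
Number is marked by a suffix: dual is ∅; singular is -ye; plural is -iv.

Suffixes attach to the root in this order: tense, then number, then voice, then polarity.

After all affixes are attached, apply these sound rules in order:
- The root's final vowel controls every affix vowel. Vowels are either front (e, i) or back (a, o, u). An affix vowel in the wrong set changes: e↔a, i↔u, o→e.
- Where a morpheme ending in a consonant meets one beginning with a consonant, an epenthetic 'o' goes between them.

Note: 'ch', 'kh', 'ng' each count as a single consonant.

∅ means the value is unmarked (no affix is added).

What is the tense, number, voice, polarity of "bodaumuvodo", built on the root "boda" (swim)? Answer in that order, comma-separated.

Segment: boda-um-iv-do.
tense: -um → past.
number: -iv → plural.
voice: ∅ → causative.
polarity: -e/do → negative.

past, plural, causative, negative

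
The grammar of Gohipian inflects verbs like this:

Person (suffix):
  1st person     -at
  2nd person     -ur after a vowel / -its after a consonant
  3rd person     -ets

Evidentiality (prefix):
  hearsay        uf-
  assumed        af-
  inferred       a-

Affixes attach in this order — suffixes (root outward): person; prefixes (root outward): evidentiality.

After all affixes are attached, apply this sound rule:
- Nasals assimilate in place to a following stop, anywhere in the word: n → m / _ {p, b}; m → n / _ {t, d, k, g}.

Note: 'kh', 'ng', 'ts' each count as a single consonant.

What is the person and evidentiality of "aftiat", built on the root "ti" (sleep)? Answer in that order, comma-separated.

Segment: af-ti-at.
person: -at → 1st person.
evidentiality: af- → assumed.

1st person, assumed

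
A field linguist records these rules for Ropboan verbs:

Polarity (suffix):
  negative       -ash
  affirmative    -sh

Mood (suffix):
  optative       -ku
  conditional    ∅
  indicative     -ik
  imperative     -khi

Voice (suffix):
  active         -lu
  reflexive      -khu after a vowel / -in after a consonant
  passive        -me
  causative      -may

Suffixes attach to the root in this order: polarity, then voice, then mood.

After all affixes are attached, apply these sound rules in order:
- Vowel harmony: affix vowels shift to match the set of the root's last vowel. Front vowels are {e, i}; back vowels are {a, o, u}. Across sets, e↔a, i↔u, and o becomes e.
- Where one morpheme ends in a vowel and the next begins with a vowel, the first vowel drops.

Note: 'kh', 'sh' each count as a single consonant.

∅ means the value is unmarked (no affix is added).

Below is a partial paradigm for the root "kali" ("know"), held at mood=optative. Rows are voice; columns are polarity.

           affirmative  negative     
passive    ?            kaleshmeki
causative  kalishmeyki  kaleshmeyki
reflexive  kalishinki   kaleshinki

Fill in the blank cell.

kalishmeki

Attach polarity affirmative -sh → kalish.
Attach voice passive -me → kalishme.
Attach mood optative -ku → kalishmeku.
Apply vowel harmony: kalishmeku → kalishmeki.
Vowel deletion: no change.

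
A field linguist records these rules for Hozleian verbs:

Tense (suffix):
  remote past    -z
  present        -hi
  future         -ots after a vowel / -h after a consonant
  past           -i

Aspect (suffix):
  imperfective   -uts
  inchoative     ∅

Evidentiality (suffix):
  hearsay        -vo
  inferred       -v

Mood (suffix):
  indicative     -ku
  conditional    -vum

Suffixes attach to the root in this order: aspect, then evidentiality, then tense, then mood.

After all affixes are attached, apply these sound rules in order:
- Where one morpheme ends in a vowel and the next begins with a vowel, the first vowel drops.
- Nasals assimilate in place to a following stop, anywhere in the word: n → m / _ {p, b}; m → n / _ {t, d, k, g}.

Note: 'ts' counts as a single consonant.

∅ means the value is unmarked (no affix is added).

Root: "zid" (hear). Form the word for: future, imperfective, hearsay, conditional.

zidutsvotsvum

Attach aspect imperfective -uts → ziduts.
Attach evidentiality hearsay -vo → zidutsvo.
Attach tense future -ots (after vowel 'o') → zidutsvoots.
Attach mood conditional -vum → zidutsvootsvum.
Apply vowel deletion: zidutsvootsvum → zidutsvotsvum.
Nasal assimilation: no change.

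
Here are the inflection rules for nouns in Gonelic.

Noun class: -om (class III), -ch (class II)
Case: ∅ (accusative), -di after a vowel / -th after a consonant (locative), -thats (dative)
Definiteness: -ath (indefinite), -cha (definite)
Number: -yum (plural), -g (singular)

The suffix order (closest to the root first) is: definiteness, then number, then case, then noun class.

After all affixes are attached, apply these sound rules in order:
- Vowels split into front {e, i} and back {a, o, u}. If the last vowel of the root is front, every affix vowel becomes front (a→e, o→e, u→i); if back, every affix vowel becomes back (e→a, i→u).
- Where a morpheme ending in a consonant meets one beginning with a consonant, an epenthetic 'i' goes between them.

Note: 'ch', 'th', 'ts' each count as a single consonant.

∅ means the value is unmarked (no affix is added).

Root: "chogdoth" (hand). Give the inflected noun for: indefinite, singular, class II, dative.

chogdothathigithatsich

Attach definiteness indefinite -ath → chogdothath.
Attach number singular -g → chogdothathg.
Attach case dative -thats → chogdothathgthats.
Attach noun class class II -ch → chogdothathgthatsch.
Vowel harmony: no change.
Apply epenthesis: chogdothathgthatsch → chogdothathigithatsich.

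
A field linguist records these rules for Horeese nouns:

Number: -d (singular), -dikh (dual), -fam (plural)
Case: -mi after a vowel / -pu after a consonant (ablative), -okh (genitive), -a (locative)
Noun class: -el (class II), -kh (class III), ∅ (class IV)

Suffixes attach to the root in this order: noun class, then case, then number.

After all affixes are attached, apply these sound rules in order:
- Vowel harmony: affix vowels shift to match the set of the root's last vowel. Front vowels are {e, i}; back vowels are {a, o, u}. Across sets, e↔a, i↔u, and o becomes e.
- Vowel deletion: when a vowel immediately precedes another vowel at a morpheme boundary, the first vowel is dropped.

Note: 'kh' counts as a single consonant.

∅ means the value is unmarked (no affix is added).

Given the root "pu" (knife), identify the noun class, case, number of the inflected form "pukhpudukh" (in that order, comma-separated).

class III, ablative, dual

Segment: pu-kh-pu-dikh.
noun class: -kh → class III.
case: -mi/pu → ablative.
number: -dikh → dual.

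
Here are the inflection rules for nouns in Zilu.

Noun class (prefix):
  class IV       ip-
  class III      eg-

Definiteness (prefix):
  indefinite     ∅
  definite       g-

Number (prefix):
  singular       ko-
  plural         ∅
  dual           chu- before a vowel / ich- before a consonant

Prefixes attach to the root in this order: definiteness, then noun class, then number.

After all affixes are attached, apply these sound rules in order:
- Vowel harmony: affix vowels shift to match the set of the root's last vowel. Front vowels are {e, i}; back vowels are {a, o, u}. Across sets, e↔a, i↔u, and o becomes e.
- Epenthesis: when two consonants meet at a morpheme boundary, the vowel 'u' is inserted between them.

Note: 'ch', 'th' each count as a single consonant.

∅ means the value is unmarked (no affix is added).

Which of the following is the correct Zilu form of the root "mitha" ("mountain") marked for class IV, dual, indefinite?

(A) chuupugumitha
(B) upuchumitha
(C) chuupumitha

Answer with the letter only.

C

definiteness = indefinite: zero marking, form stays mitha.
Attach noun class class IV ip- → ipmitha.
Attach number dual chu- (before vowel 'i') → chuipmitha.
Apply vowel harmony: chuipmitha → chuupmitha.
Apply epenthesis: chuupmitha → chuupumitha.
So the correct form is chuupumitha, option (C).
(B) upuchumitha is wrong: it has the affixes in the wrong order.
(A) chuupugumitha is wrong: it uses definite instead of indefinite for definiteness.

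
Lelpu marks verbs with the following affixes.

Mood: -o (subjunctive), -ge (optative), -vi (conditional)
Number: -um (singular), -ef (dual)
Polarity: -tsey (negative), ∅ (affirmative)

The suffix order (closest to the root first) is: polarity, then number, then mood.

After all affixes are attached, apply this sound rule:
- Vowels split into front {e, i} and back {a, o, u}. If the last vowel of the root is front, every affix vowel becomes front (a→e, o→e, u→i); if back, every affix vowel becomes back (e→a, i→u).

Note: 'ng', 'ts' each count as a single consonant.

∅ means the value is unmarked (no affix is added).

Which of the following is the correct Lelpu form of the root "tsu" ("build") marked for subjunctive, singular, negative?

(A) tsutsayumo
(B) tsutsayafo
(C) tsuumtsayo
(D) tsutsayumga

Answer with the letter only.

Attach polarity negative -tsey → tsutsey.
Attach number singular -um → tsutseyum.
Attach mood subjunctive -o → tsutseyumo.
Apply vowel harmony: tsutseyumo → tsutsayumo.
So the correct form is tsutsayumo, option (A).
(C) tsuumtsayo is wrong: it has the affixes in the wrong order.
(B) tsutsayafo is wrong: it uses dual instead of singular for number.
(D) tsutsayumga is wrong: it uses optative instead of subjunctive for mood.

A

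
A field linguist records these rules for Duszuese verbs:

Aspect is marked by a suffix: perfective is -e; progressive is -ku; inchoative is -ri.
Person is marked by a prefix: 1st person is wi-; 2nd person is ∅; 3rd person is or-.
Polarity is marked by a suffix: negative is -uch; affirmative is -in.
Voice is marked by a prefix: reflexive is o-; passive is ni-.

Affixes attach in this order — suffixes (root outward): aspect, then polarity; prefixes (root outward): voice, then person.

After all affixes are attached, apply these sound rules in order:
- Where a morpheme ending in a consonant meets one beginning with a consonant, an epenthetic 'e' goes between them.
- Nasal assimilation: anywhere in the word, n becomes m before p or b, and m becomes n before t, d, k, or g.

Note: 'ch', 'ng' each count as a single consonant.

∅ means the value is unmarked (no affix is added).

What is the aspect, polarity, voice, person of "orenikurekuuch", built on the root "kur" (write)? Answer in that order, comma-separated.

progressive, negative, passive, 3rd person

Segment: or-ni-kur-ku-uch.
aspect: -ku → progressive.
polarity: -uch → negative.
voice: ni- → passive.
person: or- → 3rd person.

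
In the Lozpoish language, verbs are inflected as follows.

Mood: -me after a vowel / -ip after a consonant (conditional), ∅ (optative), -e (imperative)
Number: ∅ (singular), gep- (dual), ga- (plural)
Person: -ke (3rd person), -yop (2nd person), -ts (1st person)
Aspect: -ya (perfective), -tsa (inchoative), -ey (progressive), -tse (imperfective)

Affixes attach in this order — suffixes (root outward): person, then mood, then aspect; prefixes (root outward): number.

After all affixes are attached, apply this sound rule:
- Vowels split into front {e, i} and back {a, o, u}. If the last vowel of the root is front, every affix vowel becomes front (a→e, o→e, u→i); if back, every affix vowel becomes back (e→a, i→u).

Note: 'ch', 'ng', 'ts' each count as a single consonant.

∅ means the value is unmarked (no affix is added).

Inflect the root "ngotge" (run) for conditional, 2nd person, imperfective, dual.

Attach person 2nd person -yop → ngotgeyop.
Attach number dual gep- → gepngotgeyop.
Attach mood conditional -ip (after consonant 'p') → gepngotgeyopip.
Attach aspect imperfective -tse → gepngotgeyopiptse.
Apply vowel harmony: gepngotgeyopiptse → gepngotgeyepiptse.

gepngotgeyepiptse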